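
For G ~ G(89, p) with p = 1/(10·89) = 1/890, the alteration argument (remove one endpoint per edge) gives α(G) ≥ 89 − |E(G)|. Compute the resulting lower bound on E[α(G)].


E[|E(G)|] = C(89, 2)·p = 3916 · (1/890) = 22/5.
E[α(G)] ≥ n − E[|E(G)|] = 89 − 22/5 = 423/5.
Numerically: ≈ 84.600000.
(This is only a lower bound; the true E[α(G)] may be larger.)

E[α(G)] ≥ 423/5 ≈ 84.600000.


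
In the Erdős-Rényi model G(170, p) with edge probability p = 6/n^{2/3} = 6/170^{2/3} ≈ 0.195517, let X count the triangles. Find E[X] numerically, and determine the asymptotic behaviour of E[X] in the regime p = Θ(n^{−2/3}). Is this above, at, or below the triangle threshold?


Number of potential triangles: C(170, 3) = 804440.
Each occurs with probability p³ ≈ (0.195517)³ ≈ 7.47404844e-03.
By linearity: E[X] = C(170, 3)·p³ ≈ 804440 · 7.47404844e-03 ≈ 6012.423529.
Since α = 2/3 < 1, p = c/n^{2/3} ≫ 1/n is above the triangle threshold p ~ 1/n. Asymptotically E[X] ~ (c³/6)·n^{3(1−α)} = (6³/6)·n^{1} → ∞; triangles are abundant w.h.p.

E[X] ≈ 6012.423529; in regime p = Θ(1/n^{2/3}) E[X] diverges (above the triangle threshold p ~ 1/n).


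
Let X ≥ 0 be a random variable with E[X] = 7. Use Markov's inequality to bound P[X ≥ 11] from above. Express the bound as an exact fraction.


μ = E[X] = 7, a = 11.
Markov: P[X ≥ 11] ≤ μ/a = (7)/11 = 7/11.
Numerically: ≈ 0.636364.
(Since a = 11 > μ = 7.000000, the bound 7/11 is < 1 and informative.)

P[X ≥ 11] ≤ 7/11 ≈ 0.636364.


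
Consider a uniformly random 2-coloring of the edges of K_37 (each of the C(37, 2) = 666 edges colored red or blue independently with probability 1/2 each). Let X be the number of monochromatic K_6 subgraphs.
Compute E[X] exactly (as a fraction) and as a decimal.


Let X = Σ_S X_S over the C(37, 6) = 2324784 subsets S of size 6, where X_S = 1 if the K_6 on S is monochromatic.
For a fixed S, the K_6 on S has C(6, 2) = 15 edges. P[all 15 edges red] = (1/2)^15, and likewise for blue, so P[monochromatic] = 2·(1/2)^15 = 2^{1 − 15} = 1/16384.
Summing: E[X] = C(37, 6) · 2^{1 − 15} = 2324784 · 1/16384 = 145299/1024.
Numerically: E[X] ≈ 141.89355.

E[X] = C(37,6)·2^(1−C(6,2)) = 145299/1024 ≈ 141.89355.


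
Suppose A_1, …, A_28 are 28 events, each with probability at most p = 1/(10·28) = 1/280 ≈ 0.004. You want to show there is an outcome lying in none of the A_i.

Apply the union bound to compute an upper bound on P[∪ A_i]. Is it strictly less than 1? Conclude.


Union bound: P[∪_{i=1}^{28} A_i] ≤ Σ_i P[A_i] ≤ 28·p = 28·(1/280) = 1/10.
Numerically: 1/10 ≈ 0.100.
Is 1/10 < 1? YES.
Since P[∪ A_i] ≤ 1/10 < 1, the complement has P[∩ A_i^c] ≥ 1 − 1/10 = 9/10 > 0, so some outcome avoids every A_i.

28·p = 1/10 ≈ 0.100; existence CERTIFIED by the union bound.


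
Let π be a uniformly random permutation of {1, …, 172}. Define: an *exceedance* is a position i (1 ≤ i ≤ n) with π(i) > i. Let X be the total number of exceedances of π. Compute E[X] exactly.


Write X = Σ_{i=1}^{172} X_i, where X_i = 1_{π(i) > i}.
For each fixed i, π(i) is uniform over {1, …, 172} (marginal of a uniform permutation), so P[π(i) > i] = (n − i)/n. Summing: Σ_{i=1}^{172} (n − i)/n = (0 + 1 + … + 171)/172 = 172(172 − 1)/(2·172) = (172 − 1)/2.
Hence E[X] = Σ_{i=1}^{172} (172 − i)/172 = 171/2 ≈ 85.500000.

E[X] = 171/2 = 85.500000.


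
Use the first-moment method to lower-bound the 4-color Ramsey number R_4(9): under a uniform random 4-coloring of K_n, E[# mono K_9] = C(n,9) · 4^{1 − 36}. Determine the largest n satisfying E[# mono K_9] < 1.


We need C(n, 9) · 4^{1 − 36} < 1, i.e. C(n, 9) < 4^{36 − 1} = 1180591620717411303424.
Check values of n near the boundary:
  n = 912: C(912, 9) = 1156095740032081475120; 1156095740032081475120 < 1180591620717411303424? YES
  n = 913: C(913, 9) = 1167605542753639808390; 1167605542753639808390 < 1180591620717411303424? YES
  n = 914: C(914, 9) = 1179217089587653905932; 1179217089587653905932 < 1180591620717411303424? YES
  n = 915: C(915, 9) = 1190931166636537885130; 1190931166636537885130 < 1180591620717411303424? NO
  n = 916: C(916, 9) = 1202748565202942340440; 1202748565202942340440 < 1180591620717411303424? NO
  n = 917: C(917, 9) = 1214670081818390006810; 1214670081818390006810 < 1180591620717411303424? NO
The largest n with C(n, 9) < 1180591620717411303424 is n = 914 (where E[X] = 294804272396913476483/295147905179352825856 ≈ 0.99884). Hence R_4(9) > 914, i.e. R_4(9) ≥ 915.

Largest n = 914; hence R_4(9) > 914.


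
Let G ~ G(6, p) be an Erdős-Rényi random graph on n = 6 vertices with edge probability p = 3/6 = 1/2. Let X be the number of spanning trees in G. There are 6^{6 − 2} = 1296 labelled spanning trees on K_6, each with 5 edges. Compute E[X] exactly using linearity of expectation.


K_6 has 6^{6 − 2} = 1296 labelled spanning trees.
For each such spanning tree H, let X_H = 1 if all 5 edges of H are present in G. Then P[X_H = 1] = p^{5} = (1/2)^{5} = 1/32.
By linearity of expectation: E[X] = Σ_H E[X_H] = 1296 · p^{5} = 1296 · 1/32 = 81/2.
Numerically: E[X] ≈ 40.5.

E[X] = 1296 · (1/2)^{5} = 81/2 ≈ 40.5.


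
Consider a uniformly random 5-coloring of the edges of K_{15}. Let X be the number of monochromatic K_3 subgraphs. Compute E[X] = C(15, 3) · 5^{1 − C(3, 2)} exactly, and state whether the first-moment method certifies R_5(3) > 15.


E[X] = C(15, 3) · 5^{1 − 3} = 455 · 5^{−2} = 455/25.
As a reduced fraction: E[X] = 91/5 ≈ 18.20000.
Is E[X] < 1? NO.
Since E[X] ≥ 1, the first-moment bound is inconclusive at n = 15; it does NOT by itself certify R_5(3) > 15.

E[X] = 91/5 ≈ 18.20000; E[X] ≥ 1; first-moment method inconclusive here.


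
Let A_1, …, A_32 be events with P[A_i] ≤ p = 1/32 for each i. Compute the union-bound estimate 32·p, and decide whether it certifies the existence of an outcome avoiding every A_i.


Union bound: P[∪_{i=1}^{32} A_i] ≤ Σ_i P[A_i] ≤ 32·p = 32·(1/32) = 1.
Numerically: 1 ≈ 1.00000.
Is 1 < 1? NO.
Since the bound 1 is ≥ 1, the union bound is uninformative here; it does NOT by itself certify existence.

32·p = 1 ≈ 1.00000; existence NOT certified by the union bound.


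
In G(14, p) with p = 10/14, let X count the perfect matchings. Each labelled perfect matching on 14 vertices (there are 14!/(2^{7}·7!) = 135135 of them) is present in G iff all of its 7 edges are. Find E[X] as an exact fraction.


K_14 has 14!/(2^{7}·7!) = 135135 labelled perfect matchings.
For each such perfect matching H, let X_H = 1 if all 7 edges of H are present in G. Then P[X_H = 1] = p^{7} = (5/7)^{7} = 78125/823543.
By linearity: E[X] = Σ_H E[X_H] = 135135 · p^{7} = 135135 · 78125/823543 = 1508203125/117649.
Numerically: E[X] ≈ 12819.5.

E[X] = 135135 · (5/7)^{7} = 1508203125/117649 ≈ 12819.5.


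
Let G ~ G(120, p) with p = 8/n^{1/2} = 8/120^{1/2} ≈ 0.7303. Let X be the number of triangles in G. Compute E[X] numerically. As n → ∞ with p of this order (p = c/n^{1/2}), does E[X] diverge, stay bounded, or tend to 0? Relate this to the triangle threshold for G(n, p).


Number of potential triangles: C(120, 3) = 280840.
Each occurs with probability p³ ≈ (0.7303)³ ≈ 3.8949160e-01.
By linearity: E[X] = C(120, 3)·p³ ≈ 280840 · 3.8949160e-01 ≈ 109384.81995.
Since α = 1/2 < 1, p = c/n^{1/2} ≫ 1/n is above the triangle threshold p ~ 1/n. Asymptotically E[X] ~ (c³/6)·n^{3(1−α)} = (8³/6)·n^{1.5} → ∞; triangles are abundant w.h.p.

E[X] ≈ 109384.81995; in regime p = Θ(1/n^{1/2}) E[X] diverges (above the triangle threshold p ~ 1/n).


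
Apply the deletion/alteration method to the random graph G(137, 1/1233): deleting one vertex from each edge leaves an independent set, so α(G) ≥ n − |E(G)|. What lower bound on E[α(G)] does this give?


E[|E(G)|] = C(137, 2)·p = 9316 · (1/1233) = 68/9.
E[α(G)] ≥ n − E[|E(G)|] = 137 − 68/9 = 1165/9.
Numerically: ≈ 129.444444.
(This is only a lower bound; the true E[α(G)] may be larger.)

E[α(G)] ≥ 1165/9 ≈ 129.444444.


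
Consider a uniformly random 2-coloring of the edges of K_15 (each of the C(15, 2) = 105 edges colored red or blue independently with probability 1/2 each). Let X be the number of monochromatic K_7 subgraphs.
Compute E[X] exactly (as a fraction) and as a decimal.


Let X = Σ_S X_S over the C(15, 7) = 6435 subsets S of size 7, where X_S = 1 if the K_7 on S is monochromatic.
For a fixed S, the K_7 on S has C(7, 2) = 21 edges. P[all 21 edges red] = (1/2)^21, and likewise for blue, so P[monochromatic] = 2·(1/2)^21 = 2^{1 − 21} = 1/1048576.
By linearity: E[X] = C(15, 7) · 2^{1 − 21} = 6435 · 1/1048576 = 6435/1048576.
Numerically: E[X] ≈ 0.006137.

E[X] = C(15,7)·2^(1−C(7,2)) = 6435/1048576 ≈ 0.006137.


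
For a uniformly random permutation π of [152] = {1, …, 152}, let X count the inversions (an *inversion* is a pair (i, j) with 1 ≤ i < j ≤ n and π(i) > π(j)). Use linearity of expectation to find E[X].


Write X = Σ X_I over the C(152, 2) = 11476 pairs i < j, with X_I the indicator of one inversion.
There are 11476 indicators.
For each fixed pair i < j, the values π(i) and π(j) are two distinct elements of {1, …, 152} in uniformly random order; by symmetry P[π(i) > π(j)] = 1/2.
By linearity: E[X] = 11476 · (1/2) = C(152, 2) · (1/2) = 11476/2 = 5738 ≈ 5738.000.

E[X] = 5738 = 5738.000.


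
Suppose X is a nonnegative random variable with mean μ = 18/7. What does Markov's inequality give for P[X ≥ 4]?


μ = E[X] = 18/7, a = 4.
Markov: P[X ≥ 4] ≤ μ/a = (18/7)/4 = 9/14.
Numerically: ≈ 0.6429.
(Since a = 4 > μ = 2.5714, the bound 9/14 is < 1 and informative.)

P[X ≥ 4] ≤ 9/14 ≈ 0.6429.


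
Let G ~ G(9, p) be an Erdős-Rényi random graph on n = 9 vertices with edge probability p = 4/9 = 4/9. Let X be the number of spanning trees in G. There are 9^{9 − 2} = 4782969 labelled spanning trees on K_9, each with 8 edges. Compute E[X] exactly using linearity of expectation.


K_9 has 9^{9 − 2} = 4782969 labelled spanning trees.
For each such spanning tree H, let X_H = 1 if all 8 edges of H are present in G. Then P[X_H = 1] = p^{8} = (4/9)^{8} = 65536/43046721.
By linearity: E[X] = Σ_H E[X_H] = 4782969 · p^{8} = 4782969 · 65536/43046721 = 65536/9.
Numerically: E[X] ≈ 7282.

E[X] = 4782969 · (4/9)^{8} = 65536/9 ≈ 7282.


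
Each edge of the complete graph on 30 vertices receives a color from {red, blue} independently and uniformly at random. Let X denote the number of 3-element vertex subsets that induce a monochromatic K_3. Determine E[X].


Let X = Σ_S X_S over the C(30, 3) = 4060 subsets S of size 3, where X_S = 1 if the K_3 on S is monochromatic.
For a fixed S, the K_3 on S has C(3, 2) = 3 edges. P[all 3 edges red] = (1/2)^3, and likewise for blue, so P[monochromatic] = 2·(1/2)^3 = 2^{1 − 3} = 1/4.
By linearity of expectation: E[X] = C(30, 3) · 2^{1 − 3} = 4060 · 1/4 = 1015.
Numerically: E[X] ≈ 1015.0000.

E[X] = C(30,3)·2^(1−C(3,2)) = 1015 ≈ 1015.0000.


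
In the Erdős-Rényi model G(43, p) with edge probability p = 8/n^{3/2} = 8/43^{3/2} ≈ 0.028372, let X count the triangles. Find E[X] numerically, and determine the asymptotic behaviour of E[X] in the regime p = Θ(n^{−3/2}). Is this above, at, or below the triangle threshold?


Number of potential triangles: C(43, 3) = 12341.
Each occurs with probability p³ ≈ (0.028372)³ ≈ 2.2838202e-05.
By linearity: E[X] = C(43, 3)·p³ ≈ 12341 · 2.2838202e-05 ≈ 0.28185.
Since α = 3/2 > 1, p = c/n^{3/2} = o(1/n) is below the triangle threshold p ~ 1/n. Asymptotically E[X] ~ (c³/6)·n^{3(1−α)} = (8³/6)·n^{-1.5} → 0, so by Markov's inequality G has no triangles w.h.p.

E[X] ≈ 0.28185; in regime p = Θ(1/n^{3/2}) E[X] tends to 0 (below the triangle threshold p ~ 1/n).


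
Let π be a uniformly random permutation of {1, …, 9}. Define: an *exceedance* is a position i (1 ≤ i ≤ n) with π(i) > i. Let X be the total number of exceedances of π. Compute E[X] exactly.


Write X = Σ_{i=1}^{9} X_i, where X_i = 1_{π(i) > i}.
For each fixed i, π(i) is uniform over {1, …, 9} (marginal of a uniform permutation), so P[π(i) > i] = (n − i)/n. Summing: Σ_{i=1}^{9} (n − i)/n = (0 + 1 + … + 8)/9 = 9(9 − 1)/(2·9) = (9 − 1)/2.
Hence E[X] = Σ_{i=1}^{9} (9 − i)/9 = 4 ≈ 4.000000.

E[X] = 4 = 4.000000.


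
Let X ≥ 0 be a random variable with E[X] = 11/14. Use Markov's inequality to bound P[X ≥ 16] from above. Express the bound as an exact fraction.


μ = E[X] = 11/14, a = 16.
Markov: P[X ≥ 16] ≤ μ/a = (11/14)/16 = 11/224.
Numerically: ≈ 0.049107.
(Since a = 16 > μ = 0.785714, the bound 11/224 is < 1 and informative.)

P[X ≥ 16] ≤ 11/224 ≈ 0.049107.


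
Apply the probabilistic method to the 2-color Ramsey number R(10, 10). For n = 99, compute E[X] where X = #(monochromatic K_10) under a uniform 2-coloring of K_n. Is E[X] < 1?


E[X] = C(99, 10) · 2^{1 − 45} = 15579278510796 · 2^{−44} = 15579278510796/17592186044416.
As a reduced fraction: E[X] = 3894819627699/4398046511104 ≈ 0.886.
Is E[X] < 1? YES.
Since E[X] < 1, there exists a 2-coloring of K_{99} with no monochromatic K_10; hence R(10, 10) > 99.

E[X] = 3894819627699/4398046511104 ≈ 0.886; E[X] < 1, so R(10, 10) > 99.


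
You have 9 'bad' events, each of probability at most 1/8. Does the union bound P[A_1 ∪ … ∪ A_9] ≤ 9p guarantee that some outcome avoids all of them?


Union bound: P[∪_{i=1}^{9} A_i] ≤ Σ_i P[A_i] ≤ 9·p = 9·(1/8) = 9/8.
Numerically: 9/8 ≈ 1.12500.
Is 9/8 < 1? NO.
Since the bound 9/8 is ≥ 1, the union bound is uninformative here; it does NOT by itself certify existence.

9·p = 9/8 ≈ 1.12500; existence NOT certified by the union bound.


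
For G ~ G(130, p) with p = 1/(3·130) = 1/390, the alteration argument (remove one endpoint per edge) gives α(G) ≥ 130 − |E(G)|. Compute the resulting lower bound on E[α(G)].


E[|E(G)|] = C(130, 2)·p = 8385 · (1/390) = 43/2.
E[α(G)] ≥ n − E[|E(G)|] = 130 − 43/2 = 217/2.
Numerically: ≈ 108.50000.
(This is only a lower bound; the true E[α(G)] may be larger.)

E[α(G)] ≥ 217/2 ≈ 108.50000.


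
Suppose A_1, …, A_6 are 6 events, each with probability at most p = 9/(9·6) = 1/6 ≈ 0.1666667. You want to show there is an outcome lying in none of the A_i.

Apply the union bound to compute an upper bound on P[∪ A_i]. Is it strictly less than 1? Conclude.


Union bound: P[∪_{i=1}^{6} A_i] ≤ Σ_i P[A_i] ≤ 6·p = 6·(1/6) = 1.
Numerically: 1 ≈ 1.0000000.
Is 1 < 1? NO.
Since the bound 1 is ≥ 1, the union bound is uninformative here; it does NOT by itself certify existence.

6·p = 1 ≈ 1.0000000; existence NOT certified by the union bound.


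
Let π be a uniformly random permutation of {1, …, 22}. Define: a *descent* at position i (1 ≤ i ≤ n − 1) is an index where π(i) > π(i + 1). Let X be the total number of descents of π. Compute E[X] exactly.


Write X = Σ X_I over i = 1, …, 21, with X_I the indicator of one descent.
There are 21 indicators.
For each fixed i, the pair (π(i), π(i+1)) is a uniformly random ordered pair of distinct values from {1, …, 22}; by symmetry P[π(i) > π(i+1)] = 1/2.
By linearity: E[X] = 21 · (1/2) = (22 − 1) · (1/2) = 21/2 ≈ 10.50000.

E[X] = 21/2 = 10.50000.


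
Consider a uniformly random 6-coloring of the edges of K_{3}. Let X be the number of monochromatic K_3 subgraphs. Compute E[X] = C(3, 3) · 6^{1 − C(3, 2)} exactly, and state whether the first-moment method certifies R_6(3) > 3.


E[X] = C(3, 3) · 6^{1 − 3} = 1 · 6^{−2} = 1/36.
As a reduced fraction: E[X] = 1/36 ≈ 0.028.
Is E[X] < 1? YES.
Since E[X] < 1, there exists a 6-coloring of K_{3} with no monochromatic K_3; hence R_6(3) > 3.

E[X] = 1/36 ≈ 0.028; E[X] < 1, so R_6(3) > 3.


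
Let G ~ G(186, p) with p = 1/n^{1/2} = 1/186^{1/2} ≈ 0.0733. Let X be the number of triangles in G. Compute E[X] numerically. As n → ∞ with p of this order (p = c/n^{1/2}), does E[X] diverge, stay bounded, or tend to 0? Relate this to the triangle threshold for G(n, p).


Number of potential triangles: C(186, 3) = 1055240.
Each occurs with probability p³ ≈ (0.0733)³ ≈ 3.94213e-04.
By linearity: E[X] = C(186, 3)·p³ ≈ 1055240 · 3.94213e-04 ≈ 415.989.
Since α = 1/2 < 1, p = c/n^{1/2} ≫ 1/n is above the triangle threshold p ~ 1/n. Asymptotically E[X] ~ (c³/6)·n^{3(1−α)} = (1³/6)·n^{1.5} → ∞; triangles are abundant w.h.p.

E[X] ≈ 415.989; in regime p = Θ(1/n^{1/2}) E[X] diverges (above the triangle threshold p ~ 1/n).


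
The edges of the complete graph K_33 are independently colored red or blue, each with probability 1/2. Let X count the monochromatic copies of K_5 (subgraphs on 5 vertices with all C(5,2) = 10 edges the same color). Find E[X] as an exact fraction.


Let X = Σ_S X_S over the C(33, 5) = 237336 subsets S of size 5, where X_S = 1 if the K_5 on S is monochromatic.
For a fixed S, the K_5 on S has C(5, 2) = 10 edges. P[all 10 edges red] = (1/2)^10, and likewise for blue, so P[monochromatic] = 2·(1/2)^10 = 2^{1 − 10} = 1/512.
By linearity of expectation: E[X] = C(33, 5) · 2^{1 − 10} = 237336 · 1/512 = 29667/64.
Numerically: E[X] ≈ 463.547.

E[X] = C(33,5)·2^(1−C(5,2)) = 29667/64 ≈ 463.547.


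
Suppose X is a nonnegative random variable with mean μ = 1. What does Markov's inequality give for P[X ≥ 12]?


μ = E[X] = 1, a = 12.
Markov: P[X ≥ 12] ≤ μ/a = (1)/12 = 1/12.
Numerically: ≈ 0.08333.
(Since a = 12 > μ = 1.00000, the bound 1/12 is < 1 and informative.)

P[X ≥ 12] ≤ 1/12 ≈ 0.08333.


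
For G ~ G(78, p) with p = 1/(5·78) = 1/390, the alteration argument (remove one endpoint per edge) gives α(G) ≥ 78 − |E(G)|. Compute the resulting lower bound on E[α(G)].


E[|E(G)|] = C(78, 2)·p = 3003 · (1/390) = 77/10.
E[α(G)] ≥ n − E[|E(G)|] = 78 − 77/10 = 703/10.
Numerically: ≈ 70.300.
(This is only a lower bound; the true E[α(G)] may be larger.)

E[α(G)] ≥ 703/10 ≈ 70.300.


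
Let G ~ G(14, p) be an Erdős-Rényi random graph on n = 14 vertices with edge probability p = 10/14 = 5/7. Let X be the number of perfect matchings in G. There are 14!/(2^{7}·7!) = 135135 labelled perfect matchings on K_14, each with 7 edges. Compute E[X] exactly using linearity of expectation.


K_14 has 14!/(2^{7}·7!) = 135135 labelled perfect matchings.
For each such perfect matching H, let X_H = 1 if all 7 edges of H are present in G. Then P[X_H = 1] = p^{7} = (5/7)^{7} = 78125/823543.
By linearity of expectation: E[X] = Σ_H E[X_H] = 135135 · p^{7} = 135135 · 78125/823543 = 1508203125/117649.
Numerically: E[X] ≈ 1.28e+04.

E[X] = 135135 · (5/7)^{7} = 1508203125/117649 ≈ 1.28e+04.


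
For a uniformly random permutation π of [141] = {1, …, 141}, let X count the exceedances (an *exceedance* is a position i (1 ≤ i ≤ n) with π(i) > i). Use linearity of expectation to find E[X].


Write X = Σ_{i=1}^{141} X_i, where X_i = 1_{π(i) > i}.
For each fixed i, π(i) is uniform over {1, …, 141} (marginal of a uniform permutation), so P[π(i) > i] = (n − i)/n. Summing: Σ_{i=1}^{141} (n − i)/n = (0 + 1 + … + 140)/141 = 141(141 − 1)/(2·141) = (141 − 1)/2.
Hence E[X] = Σ_{i=1}^{141} (141 − i)/141 = 70 ≈ 70.000000.

E[X] = 70 = 70.000000.


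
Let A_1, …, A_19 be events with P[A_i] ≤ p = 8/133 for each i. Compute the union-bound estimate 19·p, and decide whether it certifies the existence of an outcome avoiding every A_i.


Union bound: P[∪_{i=1}^{19} A_i] ≤ Σ_i P[A_i] ≤ 19·p = 19·(8/133) = 8/7.
Numerically: 8/7 ≈ 1.1428571.
Is 8/7 < 1? NO.
Since the bound 8/7 is ≥ 1, the union bound is uninformative here; it does NOT by itself certify existence.

19·p = 8/7 ≈ 1.1428571; existence NOT certified by the union bound.


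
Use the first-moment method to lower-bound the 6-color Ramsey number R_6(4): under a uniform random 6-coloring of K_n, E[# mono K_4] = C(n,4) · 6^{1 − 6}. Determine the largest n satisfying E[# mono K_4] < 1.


We need C(n, 4) · 6^{1 − 6} < 1, i.e. C(n, 4) < 6^{6 − 1} = 7776.
Check values of n near the boundary:
  n = 18: C(18, 4) = 3060; 3060 < 7776? YES
  n = 19: C(19, 4) = 3876; 3876 < 7776? YES
  n = 20: C(20, 4) = 4845; 4845 < 7776? YES
  n = 21: C(21, 4) = 5985; 5985 < 7776? YES
  n = 22: C(22, 4) = 7315; 7315 < 7776? YES
  n = 23: C(23, 4) = 8855; 8855 < 7776? NO
  n = 24: C(24, 4) = 10626; 10626 < 7776? NO
  n = 25: C(25, 4) = 12650; 12650 < 7776? NO
The largest n with C(n, 4) < 7776 is n = 22 (where E[X] = 7315/7776 ≈ 0.94072). Hence R_6(4) > 22, i.e. R_6(4) ≥ 23.

Largest n = 22; hence R_6(4) > 22.


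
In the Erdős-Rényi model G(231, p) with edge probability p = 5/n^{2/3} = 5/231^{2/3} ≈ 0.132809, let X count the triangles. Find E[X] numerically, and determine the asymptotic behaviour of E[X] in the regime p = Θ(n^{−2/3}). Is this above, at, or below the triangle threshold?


Number of potential triangles: C(231, 3) = 2027795.
Each occurs with probability p³ ≈ (0.132809)³ ≈ 2.34253481e-03.
By linearity: E[X] = C(231, 3)·p³ ≈ 2027795 · 2.34253481e-03 ≈ 4750.180375.
Since α = 2/3 < 1, p = c/n^{2/3} ≫ 1/n is above the triangle threshold p ~ 1/n. Asymptotically E[X] ~ (c³/6)·n^{3(1−α)} = (5³/6)·n^{1} → ∞; triangles are abundant w.h.p.

E[X] ≈ 4750.180375; in regime p = Θ(1/n^{2/3}) E[X] diverges (above the triangle threshold p ~ 1/n).


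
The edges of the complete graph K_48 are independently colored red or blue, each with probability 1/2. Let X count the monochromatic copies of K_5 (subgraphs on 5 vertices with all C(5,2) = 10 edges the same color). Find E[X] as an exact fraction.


Let X = Σ_S X_S over the C(48, 5) = 1712304 subsets S of size 5, where X_S = 1 if the K_5 on S is monochromatic.
For a fixed S, the K_5 on S has C(5, 2) = 10 edges. P[all 10 edges red] = (1/2)^10, and likewise for blue, so P[monochromatic] = 2·(1/2)^10 = 2^{1 − 10} = 1/512.
Summing: E[X] = C(48, 5) · 2^{1 − 10} = 1712304 · 1/512 = 107019/32.
Numerically: E[X] ≈ 3344.3438.

E[X] = C(48,5)·2^(1−C(5,2)) = 107019/32 ≈ 3344.3438.


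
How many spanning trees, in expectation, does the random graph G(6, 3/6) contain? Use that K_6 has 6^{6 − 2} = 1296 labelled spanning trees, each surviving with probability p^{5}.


K_6 has 6^{6 − 2} = 1296 labelled spanning trees.
For each such spanning tree H, let X_H = 1 if all 5 edges of H are present in G. Then P[X_H = 1] = p^{5} = (1/2)^{5} = 1/32.
By linearity: E[X] = Σ_H E[X_H] = 1296 · p^{5} = 1296 · 1/32 = 81/2.
Numerically: E[X] ≈ 40.5.

E[X] = 1296 · (1/2)^{5} = 81/2 ≈ 40.5.


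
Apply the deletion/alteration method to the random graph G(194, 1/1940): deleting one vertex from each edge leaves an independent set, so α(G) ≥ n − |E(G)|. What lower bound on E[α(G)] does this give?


E[|E(G)|] = C(194, 2)·p = 18721 · (1/1940) = 193/20.
E[α(G)] ≥ n − E[|E(G)|] = 194 − 193/20 = 3687/20.
Numerically: ≈ 184.350000.
(This is only a lower bound; the true E[α(G)] may be larger.)

E[α(G)] ≥ 3687/20 ≈ 184.350000.


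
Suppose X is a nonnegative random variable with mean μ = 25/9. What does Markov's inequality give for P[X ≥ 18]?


μ = E[X] = 25/9, a = 18.
Markov: P[X ≥ 18] ≤ μ/a = (25/9)/18 = 25/162.
Numerically: ≈ 0.154.
(Since a = 18 > μ = 2.778, the bound 25/162 is < 1 and informative.)

P[X ≥ 18] ≤ 25/162 ≈ 0.154.


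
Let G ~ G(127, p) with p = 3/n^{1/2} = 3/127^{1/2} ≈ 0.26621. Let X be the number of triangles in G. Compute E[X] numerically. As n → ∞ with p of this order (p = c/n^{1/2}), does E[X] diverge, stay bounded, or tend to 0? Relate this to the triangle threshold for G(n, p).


Number of potential triangles: C(127, 3) = 333375.
Each occurs with probability p³ ≈ (0.26621)³ ≈ 1.8865060e-02.
By linearity: E[X] = C(127, 3)·p³ ≈ 333375 · 1.8865060e-02 ≈ 6289.13926.
Since α = 1/2 < 1, p = c/n^{1/2} ≫ 1/n is above the triangle threshold p ~ 1/n. Asymptotically E[X] ~ (c³/6)·n^{3(1−α)} = (3³/6)·n^{1.5} → ∞; triangles are abundant w.h.p.

E[X] ≈ 6289.13926; in regime p = Θ(1/n^{1/2}) E[X] diverges (above the triangle threshold p ~ 1/n).


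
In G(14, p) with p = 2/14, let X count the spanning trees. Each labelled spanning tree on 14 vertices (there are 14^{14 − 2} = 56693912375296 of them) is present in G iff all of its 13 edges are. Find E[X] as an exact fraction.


K_14 has 14^{14 − 2} = 56693912375296 labelled spanning trees.
For each such spanning tree H, let X_H = 1 if all 13 edges of H are present in G. Then P[X_H = 1] = p^{13} = (1/7)^{13} = 1/96889010407.
By linearity: E[X] = Σ_H E[X_H] = 56693912375296 · p^{13} = 56693912375296 · 1/96889010407 = 4096/7.
Numerically: E[X] ≈ 585.1.

E[X] = 56693912375296 · (1/7)^{13} = 4096/7 ≈ 585.1.


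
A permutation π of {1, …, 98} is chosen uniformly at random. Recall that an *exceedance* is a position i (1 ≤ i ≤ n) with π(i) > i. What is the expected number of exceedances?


Write X = Σ_{i=1}^{98} X_i, where X_i = 1_{π(i) > i}.
For each fixed i, π(i) is uniform over {1, …, 98} (marginal of a uniform permutation), so P[π(i) > i] = (n − i)/n. Summing: Σ_{i=1}^{98} (n − i)/n = (0 + 1 + … + 97)/98 = 98(98 − 1)/(2·98) = (98 − 1)/2.
Hence E[X] = Σ_{i=1}^{98} (98 − i)/98 = 97/2 ≈ 48.500.

E[X] = 97/2 = 48.500.


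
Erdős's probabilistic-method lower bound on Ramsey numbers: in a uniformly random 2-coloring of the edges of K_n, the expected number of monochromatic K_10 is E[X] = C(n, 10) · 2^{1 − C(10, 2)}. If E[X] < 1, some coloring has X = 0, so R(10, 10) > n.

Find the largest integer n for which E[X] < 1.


We need C(n, 10) · 2^{1 − 45} < 1, i.e. C(n, 10) < 2^{45 − 1} = 17592186044416.
Check values of n near the boundary:
  n = 98: C(98, 10) = 14005614014756; 14005614014756 < 17592186044416? YES
  n = 99: C(99, 10) = 15579278510796; 15579278510796 < 17592186044416? YES
  n = 100: C(100, 10) = 17310309456440; 17310309456440 < 17592186044416? YES
  n = 101: C(101, 10) = 19212541264840; 19212541264840 < 17592186044416? NO
  n = 102: C(102, 10) = 21300860967540; 21300860967540 < 17592186044416? NO
  n = 103: C(103, 10) = 23591276125340; 23591276125340 < 17592186044416? NO
The largest n with C(n, 10) < 17592186044416 is n = 100 (where E[X] = 2163788682055/2199023255552 ≈ 0.984). Hence R(10, 10) > 100, i.e. R(10, 10) ≥ 101.

Largest n = 100; hence R(10, 10) > 100.


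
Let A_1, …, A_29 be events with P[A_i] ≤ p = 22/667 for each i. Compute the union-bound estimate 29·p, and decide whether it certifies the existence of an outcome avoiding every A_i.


Union bound: P[∪_{i=1}^{29} A_i] ≤ Σ_i P[A_i] ≤ 29·p = 29·(22/667) = 22/23.
Numerically: 22/23 ≈ 0.956522.
Is 22/23 < 1? YES.
Since P[∪ A_i] ≤ 22/23 < 1, the complement has P[∩ A_i^c] ≥ 1 − 22/23 = 1/23 > 0, so some outcome avoids every A_i.

29·p = 22/23 ≈ 0.956522; existence CERTIFIED by the union bound.


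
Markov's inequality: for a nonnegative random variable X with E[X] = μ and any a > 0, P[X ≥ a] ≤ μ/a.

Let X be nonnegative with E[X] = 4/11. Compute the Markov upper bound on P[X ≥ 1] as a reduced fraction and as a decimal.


μ = E[X] = 4/11, a = 1.
Markov: P[X ≥ 1] ≤ μ/a = (4/11)/1 = 4/11.
Numerically: ≈ 0.363636.
(Since a = 1 > μ = 0.363636, the bound 4/11 is < 1 and informative.)

P[X ≥ 1] ≤ 4/11 ≈ 0.363636.


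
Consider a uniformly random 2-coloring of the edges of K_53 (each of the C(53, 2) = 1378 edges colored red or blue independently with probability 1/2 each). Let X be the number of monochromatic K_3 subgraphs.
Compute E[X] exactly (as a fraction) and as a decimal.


Let X = Σ_S X_S over the C(53, 3) = 23426 subsets S of size 3, where X_S = 1 if the K_3 on S is monochromatic.
For a fixed S, the K_3 on S has C(3, 2) = 3 edges. P[all 3 edges red] = (1/2)^3, and likewise for blue, so P[monochromatic] = 2·(1/2)^3 = 2^{1 − 3} = 1/4.
By linearity of expectation: E[X] = C(53, 3) · 2^{1 − 3} = 23426 · 1/4 = 11713/2.
Numerically: E[X] ≈ 5856.50000.

E[X] = C(53,3)·2^(1−C(3,2)) = 11713/2 ≈ 5856.50000.


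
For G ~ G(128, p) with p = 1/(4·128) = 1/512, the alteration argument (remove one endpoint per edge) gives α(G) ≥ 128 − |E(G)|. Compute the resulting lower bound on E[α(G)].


E[|E(G)|] = C(128, 2)·p = 8128 · (1/512) = 127/8.
E[α(G)] ≥ n − E[|E(G)|] = 128 − 127/8 = 897/8.
Numerically: ≈ 112.125.
(This is only a lower bound; the true E[α(G)] may be larger.)

E[α(G)] ≥ 897/8 ≈ 112.125.


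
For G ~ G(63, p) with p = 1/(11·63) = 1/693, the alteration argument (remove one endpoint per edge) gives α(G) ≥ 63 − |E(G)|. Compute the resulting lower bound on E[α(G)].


E[|E(G)|] = C(63, 2)·p = 1953 · (1/693) = 31/11.
E[α(G)] ≥ n − E[|E(G)|] = 63 − 31/11 = 662/11.
Numerically: ≈ 60.1818.
(This is only a lower bound; the true E[α(G)] may be larger.)

E[α(G)] ≥ 662/11 ≈ 60.1818.


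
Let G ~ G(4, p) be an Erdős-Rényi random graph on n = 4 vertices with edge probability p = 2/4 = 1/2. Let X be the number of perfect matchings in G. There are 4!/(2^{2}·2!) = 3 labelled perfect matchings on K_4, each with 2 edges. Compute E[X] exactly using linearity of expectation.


K_4 has 4!/(2^{2}·2!) = 3 labelled perfect matchings.
For each such perfect matching H, let X_H = 1 if all 2 edges of H are present in G. Then P[X_H = 1] = p^{2} = (1/2)^{2} = 1/4.
By linearity: E[X] = Σ_H E[X_H] = 3 · p^{2} = 3 · 1/4 = 3/4.
Numerically: E[X] ≈ 0.75.

E[X] = 3 · (1/2)^{2} = 3/4 ≈ 0.75.


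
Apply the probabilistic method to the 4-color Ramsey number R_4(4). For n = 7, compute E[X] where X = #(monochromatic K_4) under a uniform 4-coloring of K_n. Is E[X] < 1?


E[X] = C(7, 4) · 4^{1 − 6} = 35 · 4^{−5} = 35/1024.
As a reduced fraction: E[X] = 35/1024 ≈ 0.034180.
Is E[X] < 1? YES.
Since E[X] < 1, there exists a 4-coloring of K_{7} with no monochromatic K_4; hence R_4(4) > 7.

E[X] = 35/1024 ≈ 0.034180; E[X] < 1, so R_4(4) > 7.


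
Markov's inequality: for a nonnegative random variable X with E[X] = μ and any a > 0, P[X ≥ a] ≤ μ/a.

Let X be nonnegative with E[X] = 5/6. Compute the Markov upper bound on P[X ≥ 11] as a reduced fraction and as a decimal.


μ = E[X] = 5/6, a = 11.
Markov: P[X ≥ 11] ≤ μ/a = (5/6)/11 = 5/66.
Numerically: ≈ 0.0758.
(Since a = 11 > μ = 0.8333, the bound 5/66 is < 1 and informative.)

P[X ≥ 11] ≤ 5/66 ≈ 0.0758.


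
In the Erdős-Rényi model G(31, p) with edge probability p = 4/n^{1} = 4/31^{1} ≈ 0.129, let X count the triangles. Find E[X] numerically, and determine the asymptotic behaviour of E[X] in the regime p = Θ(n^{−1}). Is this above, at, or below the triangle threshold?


Number of potential triangles: C(31, 3) = 4495.
Each occurs with probability p³ ≈ (0.129)³ ≈ 2.148300e-03.
By linearity: E[X] = C(31, 3)·p³ ≈ 4495 · 2.148300e-03 ≈ 9.6566.
Here α = 1, so p = 4/n is exactly at the triangle threshold p ~ 1/n. Asymptotically E[X] → c³/6 = 4³/6 = 32/3 ≈ 10.6667, a bounded constant. In this regime the triangle count is asymptotically Poisson(c³/6).

E[X] ≈ 9.6566; in regime p = Θ(1/n^{1}) E[X] stays bounded (at the triangle threshold p ~ 1/n).


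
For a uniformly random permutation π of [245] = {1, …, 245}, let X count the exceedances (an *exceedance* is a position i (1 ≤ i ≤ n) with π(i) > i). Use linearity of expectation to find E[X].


Write X = Σ_{i=1}^{245} X_i, where X_i = 1_{π(i) > i}.
For each fixed i, π(i) is uniform over {1, …, 245} (marginal of a uniform permutation), so P[π(i) > i] = (n − i)/n. Summing: Σ_{i=1}^{245} (n − i)/n = (0 + 1 + … + 244)/245 = 245(245 − 1)/(2·245) = (245 − 1)/2.
Hence E[X] = Σ_{i=1}^{245} (245 − i)/245 = 122 ≈ 122.00000.

E[X] = 122 = 122.00000.


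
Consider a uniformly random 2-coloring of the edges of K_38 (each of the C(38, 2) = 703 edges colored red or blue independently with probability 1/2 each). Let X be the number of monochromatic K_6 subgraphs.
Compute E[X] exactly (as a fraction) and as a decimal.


Let X = Σ_S X_S over the C(38, 6) = 2760681 subsets S of size 6, where X_S = 1 if the K_6 on S is monochromatic.
For a fixed S, the K_6 on S has C(6, 2) = 15 edges. P[all 15 edges red] = (1/2)^15, and likewise for blue, so P[monochromatic] = 2·(1/2)^15 = 2^{1 − 15} = 1/16384.
Summing: E[X] = C(38, 6) · 2^{1 − 15} = 2760681 · 1/16384 = 2760681/16384.
Numerically: E[X] ≈ 168.49860.

E[X] = C(38,6)·2^(1−C(6,2)) = 2760681/16384 ≈ 168.49860.


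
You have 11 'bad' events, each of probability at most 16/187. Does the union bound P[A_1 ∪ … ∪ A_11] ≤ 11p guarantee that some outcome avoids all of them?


Union bound: P[∪_{i=1}^{11} A_i] ≤ Σ_i P[A_i] ≤ 11·p = 11·(16/187) = 16/17.
Numerically: 16/17 ≈ 0.94118.
Is 16/17 < 1? YES.
Since P[∪ A_i] ≤ 16/17 < 1, the complement has P[∩ A_i^c] ≥ 1 − 16/17 = 1/17 > 0, so some outcome avoids every A_i.

11·p = 16/17 ≈ 0.94118; existence CERTIFIED by the union bound.


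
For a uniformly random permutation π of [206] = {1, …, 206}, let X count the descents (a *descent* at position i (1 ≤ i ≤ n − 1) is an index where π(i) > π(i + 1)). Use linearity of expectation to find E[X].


Write X = Σ X_I over i = 1, …, 205, with X_I the indicator of one descent.
There are 205 indicators.
For each fixed i, the pair (π(i), π(i+1)) is a uniformly random ordered pair of distinct values from {1, …, 206}; by symmetry P[π(i) > π(i+1)] = 1/2.
By linearity: E[X] = 205 · (1/2) = (206 − 1) · (1/2) = 205/2 ≈ 102.500.

E[X] = 205/2 = 102.500.


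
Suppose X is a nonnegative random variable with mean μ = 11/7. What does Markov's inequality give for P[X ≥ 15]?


μ = E[X] = 11/7, a = 15.
Markov: P[X ≥ 15] ≤ μ/a = (11/7)/15 = 11/105.
Numerically: ≈ 0.105.
(Since a = 15 > μ = 1.571, the bound 11/105 is < 1 and informative.)

P[X ≥ 15] ≤ 11/105 ≈ 0.105.


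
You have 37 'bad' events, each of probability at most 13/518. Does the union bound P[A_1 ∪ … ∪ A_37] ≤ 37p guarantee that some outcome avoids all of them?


Union bound: P[∪_{i=1}^{37} A_i] ≤ Σ_i P[A_i] ≤ 37·p = 37·(13/518) = 13/14.
Numerically: 13/14 ≈ 0.92857.
Is 13/14 < 1? YES.
Since P[∪ A_i] ≤ 13/14 < 1, the complement has P[∩ A_i^c] ≥ 1 − 13/14 = 1/14 > 0, so some outcome avoids every A_i.

37·p = 13/14 ≈ 0.92857; existence CERTIFIED by the union bound.


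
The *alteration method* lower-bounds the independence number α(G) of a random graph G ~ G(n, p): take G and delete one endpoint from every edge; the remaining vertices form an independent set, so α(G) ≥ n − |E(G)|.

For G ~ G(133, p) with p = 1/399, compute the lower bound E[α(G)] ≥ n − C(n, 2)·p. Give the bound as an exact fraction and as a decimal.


E[|E(G)|] = C(133, 2)·p = 8778 · (1/399) = 22.
E[α(G)] ≥ n − E[|E(G)|] = 133 − 22 = 111.
Numerically: ≈ 111.0000.
(This is only a lower bound; the true E[α(G)] may be larger.)

E[α(G)] ≥ 111 ≈ 111.0000.


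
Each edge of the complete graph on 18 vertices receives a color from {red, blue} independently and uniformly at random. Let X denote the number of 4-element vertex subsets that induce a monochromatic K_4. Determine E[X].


Let X = Σ_S X_S over the C(18, 4) = 3060 subsets S of size 4, where X_S = 1 if the K_4 on S is monochromatic.
For a fixed S, the K_4 on S has C(4, 2) = 6 edges. P[all 6 edges red] = (1/2)^6, and likewise for blue, so P[monochromatic] = 2·(1/2)^6 = 2^{1 − 6} = 1/32.
By linearity: E[X] = C(18, 4) · 2^{1 − 6} = 3060 · 1/32 = 765/8.
Numerically: E[X] ≈ 95.625000.

E[X] = C(18,4)·2^(1−C(4,2)) = 765/8 ≈ 95.625000.


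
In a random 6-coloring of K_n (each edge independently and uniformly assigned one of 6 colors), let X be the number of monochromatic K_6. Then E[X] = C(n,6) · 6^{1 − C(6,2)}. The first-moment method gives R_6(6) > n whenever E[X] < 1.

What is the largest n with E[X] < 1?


We need C(n, 6) · 6^{1 − 15} < 1, i.e. C(n, 6) < 6^{15 − 1} = 78364164096.
Check values of n near the boundary:
  n = 197: C(197, 6) = 75176946208; 75176946208 < 78364164096? YES
  n = 198: C(198, 6) = 77526225777; 77526225777 < 78364164096? YES
  n = 199: C(199, 6) = 79936367511; 79936367511 < 78364164096? NO
The largest n with C(n, 6) < 78364164096 is n = 198 (where E[X] = 25842075259/26121388032 ≈ 0.98931). Hence R_6(6) > 198, i.e. R_6(6) ≥ 199.

Largest n = 198; hence R_6(6) > 198.


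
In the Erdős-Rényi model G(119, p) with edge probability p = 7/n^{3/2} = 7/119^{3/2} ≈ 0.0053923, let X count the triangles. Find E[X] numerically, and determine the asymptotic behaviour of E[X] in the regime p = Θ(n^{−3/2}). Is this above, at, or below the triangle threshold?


Number of potential triangles: C(119, 3) = 273819.
Each occurs with probability p³ ≈ (0.0053923)³ ≈ 1.5679521e-07.
By linearity: E[X] = C(119, 3)·p³ ≈ 273819 · 1.5679521e-07 ≈ 0.04293.
Since α = 3/2 > 1, p = c/n^{3/2} = o(1/n) is below the triangle threshold p ~ 1/n. Asymptotically E[X] ~ (c³/6)·n^{3(1−α)} = (7³/6)·n^{-1.5} → 0, so by Markov's inequality G has no triangles w.h.p.

E[X] ≈ 0.04293; in regime p = Θ(1/n^{3/2}) E[X] tends to 0 (below the triangle threshold p ~ 1/n).


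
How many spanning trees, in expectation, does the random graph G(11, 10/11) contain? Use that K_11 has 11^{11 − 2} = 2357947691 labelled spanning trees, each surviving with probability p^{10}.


K_11 has 11^{11 − 2} = 2357947691 labelled spanning trees.
For each such spanning tree H, let X_H = 1 if all 10 edges of H are present in G. Then P[X_H = 1] = p^{10} = (10/11)^{10} = 10000000000/25937424601.
Summing the indicators: E[X] = Σ_H E[X_H] = 2357947691 · p^{10} = 2357947691 · 10000000000/25937424601 = 10000000000/11.
Numerically: E[X] ≈ 9.09091e+08.

E[X] = 2357947691 · (10/11)^{10} = 10000000000/11 ≈ 9.09091e+08.


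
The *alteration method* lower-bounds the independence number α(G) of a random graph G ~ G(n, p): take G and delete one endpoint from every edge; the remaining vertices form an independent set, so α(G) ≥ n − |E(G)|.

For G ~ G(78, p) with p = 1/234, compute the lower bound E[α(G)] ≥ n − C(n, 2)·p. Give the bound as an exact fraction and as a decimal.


E[|E(G)|] = C(78, 2)·p = 3003 · (1/234) = 77/6.
E[α(G)] ≥ n − E[|E(G)|] = 78 − 77/6 = 391/6.
Numerically: ≈ 65.1667.
(This is only a lower bound; the true E[α(G)] may be larger.)

E[α(G)] ≥ 391/6 ≈ 65.1667.


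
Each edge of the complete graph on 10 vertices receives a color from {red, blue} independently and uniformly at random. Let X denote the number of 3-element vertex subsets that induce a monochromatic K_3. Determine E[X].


Let X = Σ_S X_S over the C(10, 3) = 120 subsets S of size 3, where X_S = 1 if the K_3 on S is monochromatic.
For a fixed S, the K_3 on S has C(3, 2) = 3 edges. P[all 3 edges red] = (1/2)^3, and likewise for blue, so P[monochromatic] = 2·(1/2)^3 = 2^{1 − 3} = 1/4.
By linearity: E[X] = C(10, 3) · 2^{1 − 3} = 120 · 1/4 = 30.
Numerically: E[X] ≈ 30.00000.

E[X] = C(10,3)·2^(1−C(3,2)) = 30 ≈ 30.00000.


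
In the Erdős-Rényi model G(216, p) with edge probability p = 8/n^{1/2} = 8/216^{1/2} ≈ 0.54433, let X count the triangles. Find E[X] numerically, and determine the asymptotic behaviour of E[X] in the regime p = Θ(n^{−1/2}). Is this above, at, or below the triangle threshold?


Number of potential triangles: C(216, 3) = 1656360.
Each occurs with probability p³ ≈ (0.54433)³ ≈ 1.6128328e-01.
By linearity: E[X] = C(216, 3)·p³ ≈ 1656360 · 1.6128328e-01 ≈ 267143.16578.
Since α = 1/2 < 1, p = c/n^{1/2} ≫ 1/n is above the triangle threshold p ~ 1/n. Asymptotically E[X] ~ (c³/6)·n^{3(1−α)} = (8³/6)·n^{1.5} → ∞; triangles are abundant w.h.p.

E[X] ≈ 267143.16578; in regime p = Θ(1/n^{1/2}) E[X] diverges (above the triangle threshold p ~ 1/n).


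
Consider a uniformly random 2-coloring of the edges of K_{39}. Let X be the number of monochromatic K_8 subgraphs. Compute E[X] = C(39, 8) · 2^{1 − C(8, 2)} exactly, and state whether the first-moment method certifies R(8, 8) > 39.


E[X] = C(39, 8) · 2^{1 − 28} = 61523748 · 2^{−27} = 61523748/134217728.
As a reduced fraction: E[X] = 15380937/33554432 ≈ 0.4583876.
Is E[X] < 1? YES.
Since E[X] < 1, there exists a 2-coloring of K_{39} with no monochromatic K_8; hence R(8, 8) > 39.

E[X] = 15380937/33554432 ≈ 0.4583876; E[X] < 1, so R(8, 8) > 39.
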